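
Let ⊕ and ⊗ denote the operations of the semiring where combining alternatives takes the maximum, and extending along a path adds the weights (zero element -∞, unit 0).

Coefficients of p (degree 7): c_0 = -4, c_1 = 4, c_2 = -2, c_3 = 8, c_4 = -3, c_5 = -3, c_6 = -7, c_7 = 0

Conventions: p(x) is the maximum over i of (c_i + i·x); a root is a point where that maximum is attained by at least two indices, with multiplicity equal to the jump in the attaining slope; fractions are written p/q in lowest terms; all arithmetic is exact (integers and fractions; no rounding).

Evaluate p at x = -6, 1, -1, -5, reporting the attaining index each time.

p(-6) = max(-4+0·(-6)=-4, 4+1·(-6)=-2, -2+2·(-6)=-14, 8+3·(-6)=-10, -3+4·(-6)=-27, -3+5·(-6)=-33, -7+6·(-6)=-43, 0+7·(-6)=-42) = -2 (attained by i=1)
p(1) = max(-4+0·1=-4, 4+1·1=5, -2+2·1=0, 8+3·1=11, -3+4·1=1, -3+5·1=2, -7+6·1=-1, 0+7·1=7) = 11 (attained by i=3)
p(-1) = max(-4+0·(-1)=-4, 4+1·(-1)=3, -2+2·(-1)=-4, 8+3·(-1)=5, -3+4·(-1)=-7, -3+5·(-1)=-8, -7+6·(-1)=-13, 0+7·(-1)=-7) = 5 (attained by i=3)
p(-5) = max(-4+0·(-5)=-4, 4+1·(-5)=-1, -2+2·(-5)=-12, 8+3·(-5)=-7, -3+4·(-5)=-23, -3+5·(-5)=-28, -7+6·(-5)=-37, 0+7·(-5)=-35) = -1 (attained by i=1)
Answer: p(-6) = -2; p(1) = 11; p(-1) = 5; p(-5) = -1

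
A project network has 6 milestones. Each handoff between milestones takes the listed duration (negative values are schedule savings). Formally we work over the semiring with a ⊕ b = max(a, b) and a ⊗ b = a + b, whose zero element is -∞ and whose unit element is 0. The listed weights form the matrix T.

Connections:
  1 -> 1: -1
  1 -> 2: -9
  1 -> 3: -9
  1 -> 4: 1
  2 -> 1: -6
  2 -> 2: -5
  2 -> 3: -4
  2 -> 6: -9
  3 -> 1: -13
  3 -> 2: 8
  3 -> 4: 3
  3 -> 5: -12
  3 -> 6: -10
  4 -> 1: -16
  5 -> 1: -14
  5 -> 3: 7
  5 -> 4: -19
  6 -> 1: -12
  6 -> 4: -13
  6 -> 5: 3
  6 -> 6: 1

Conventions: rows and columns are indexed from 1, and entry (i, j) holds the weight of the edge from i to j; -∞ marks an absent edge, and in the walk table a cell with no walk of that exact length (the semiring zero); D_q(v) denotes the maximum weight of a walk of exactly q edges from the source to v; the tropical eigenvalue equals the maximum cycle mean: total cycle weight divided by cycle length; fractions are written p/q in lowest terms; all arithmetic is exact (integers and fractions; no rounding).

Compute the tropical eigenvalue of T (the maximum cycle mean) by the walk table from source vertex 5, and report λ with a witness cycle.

q=0: [-∞, -∞, -∞, -∞, 0, -∞]
q=1: [-14, -∞, 7, -19, -∞, -∞]
q=2: [-6, 15, -23, 10, -5, -3]
q=3: [9, 10, 11, -5, 0, 6]
q=4: [8, 19, 7, 14, 9, 7]
q=5: [13, 15, 16, 10, 10, 10]
q=6: [12, 24, 17, 19, 13, 11]
Optimal cycle mean attained by: cycle 2->6->5->3->2, total (-9) + 3 + 7 + 8, length 4.
Answer: λ = 9/4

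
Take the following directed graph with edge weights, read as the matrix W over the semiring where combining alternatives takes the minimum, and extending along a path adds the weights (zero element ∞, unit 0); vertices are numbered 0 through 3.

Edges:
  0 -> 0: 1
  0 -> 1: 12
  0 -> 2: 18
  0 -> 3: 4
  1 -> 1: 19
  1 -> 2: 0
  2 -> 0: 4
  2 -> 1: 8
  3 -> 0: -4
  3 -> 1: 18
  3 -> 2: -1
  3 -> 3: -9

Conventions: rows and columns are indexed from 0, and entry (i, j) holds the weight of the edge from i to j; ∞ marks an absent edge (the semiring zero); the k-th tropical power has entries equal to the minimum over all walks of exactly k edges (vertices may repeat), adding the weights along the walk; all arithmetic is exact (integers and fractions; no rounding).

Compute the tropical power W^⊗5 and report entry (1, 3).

W^⊗2:
  [0, 13, 3, -5]
  [4, 8, 19, ∞]
  [5, 16, 8, 8]
  [-13, 7, -10, -18]
W^⊗3:
  [-9, 11, -6, -14]
  [5, 16, 8, 8]
  [4, 16, 7, -1]
  [-22, -2, -19, -27]
W^⊗4:
  [-18, 2, -15, -23]
  [4, 16, 7, -1]
  [-5, 15, -2, -10]
  [-31, -11, -28, -36]
W^⊗5:
  [-27, -7, -24, -32]
  [-5, 15, -2, -10]
  [-14, 6, -11, -19]
  [-40, -20, -37, -45]
Key observation: the optimum is the walk 1->2->0->3->3->3, with weight 0 + 4 + 4 + (-9) + (-9) = -10.
Optimal value attained by: walk 1->2->0->3->3->3.
Answer: (W^⊗5)[1][3] = -10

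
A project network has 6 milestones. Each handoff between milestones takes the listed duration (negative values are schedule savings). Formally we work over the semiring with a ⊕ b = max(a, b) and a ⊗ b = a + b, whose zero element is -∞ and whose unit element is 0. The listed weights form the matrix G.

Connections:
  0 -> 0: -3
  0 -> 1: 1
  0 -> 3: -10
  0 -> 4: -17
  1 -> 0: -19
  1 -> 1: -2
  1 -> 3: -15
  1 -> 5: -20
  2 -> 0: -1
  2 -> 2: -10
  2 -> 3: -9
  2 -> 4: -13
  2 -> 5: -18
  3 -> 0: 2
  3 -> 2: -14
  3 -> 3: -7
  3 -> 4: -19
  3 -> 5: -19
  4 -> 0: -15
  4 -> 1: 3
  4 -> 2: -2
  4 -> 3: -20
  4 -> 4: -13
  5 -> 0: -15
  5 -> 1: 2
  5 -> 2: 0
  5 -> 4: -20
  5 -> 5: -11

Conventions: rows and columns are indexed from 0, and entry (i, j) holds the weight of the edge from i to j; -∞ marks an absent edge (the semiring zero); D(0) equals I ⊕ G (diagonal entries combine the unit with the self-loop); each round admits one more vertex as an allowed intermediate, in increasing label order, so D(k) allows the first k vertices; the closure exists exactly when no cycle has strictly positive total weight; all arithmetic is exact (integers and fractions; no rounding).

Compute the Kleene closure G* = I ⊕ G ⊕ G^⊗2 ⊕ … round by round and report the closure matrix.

D(0):
  [0, 1, -∞, -10, -17, -∞]
  [-19, 0, -∞, -15, -∞, -20]
  [-1, -∞, 0, -9, -13, -18]
  [2, -∞, -14, 0, -19, -19]
  [-15, 3, -2, -20, 0, -∞]
  [-15, 2, 0, -∞, -20, 0]
D(1):
  [0, 1, -∞, -10, -17, -∞]
  [-19, 0, -∞, -15, -36, -20]
  [-1, 0, 0, -9, -13, -18]
  [2, 3, -14, 0, -15, -19]
  [-15, 3, -2, -20, 0, -∞]
  [-15, 2, 0, -25, -20, 0]
D(2):
  [0, 1, -∞, -10, -17, -19]
  [-19, 0, -∞, -15, -36, -20]
  [-1, 0, 0, -9, -13, -18]
  [2, 3, -14, 0, -15, -17]
  [-15, 3, -2, -12, 0, -17]
  [-15, 2, 0, -13, -20, 0]
D(3):
  [0, 1, -∞, -10, -17, -19]
  [-19, 0, -∞, -15, -36, -20]
  [-1, 0, 0, -9, -13, -18]
  [2, 3, -14, 0, -15, -17]
  [-3, 3, -2, -11, 0, -17]
  [-1, 2, 0, -9, -13, 0]
D(4):
  [0, 1, -24, -10, -17, -19]
  [-13, 0, -29, -15, -30, -20]
  [-1, 0, 0, -9, -13, -18]
  [2, 3, -14, 0, -15, -17]
  [-3, 3, -2, -11, 0, -17]
  [-1, 2, 0, -9, -13, 0]
D(5):
  [0, 1, -19, -10, -17, -19]
  [-13, 0, -29, -15, -30, -20]
  [-1, 0, 0, -9, -13, -18]
  [2, 3, -14, 0, -15, -17]
  [-3, 3, -2, -11, 0, -17]
  [-1, 2, 0, -9, -13, 0]
D(6):
  [0, 1, -19, -10, -17, -19]
  [-13, 0, -20, -15, -30, -20]
  [-1, 0, 0, -9, -13, -18]
  [2, 3, -14, 0, -15, -17]
  [-3, 3, -2, -11, 0, -17]
  [-1, 2, 0, -9, -13, 0]
Answer: G* = [[0, 1, -19, -10, -17, -19], [-13, 0, -20, -15, -30, -20], [-1, 0, 0, -9, -13, -18], [2, 3, -14, 0, -15, -17], [-3, 3, -2, -11, 0, -17], [-1, 2, 0, -9, -13, 0]]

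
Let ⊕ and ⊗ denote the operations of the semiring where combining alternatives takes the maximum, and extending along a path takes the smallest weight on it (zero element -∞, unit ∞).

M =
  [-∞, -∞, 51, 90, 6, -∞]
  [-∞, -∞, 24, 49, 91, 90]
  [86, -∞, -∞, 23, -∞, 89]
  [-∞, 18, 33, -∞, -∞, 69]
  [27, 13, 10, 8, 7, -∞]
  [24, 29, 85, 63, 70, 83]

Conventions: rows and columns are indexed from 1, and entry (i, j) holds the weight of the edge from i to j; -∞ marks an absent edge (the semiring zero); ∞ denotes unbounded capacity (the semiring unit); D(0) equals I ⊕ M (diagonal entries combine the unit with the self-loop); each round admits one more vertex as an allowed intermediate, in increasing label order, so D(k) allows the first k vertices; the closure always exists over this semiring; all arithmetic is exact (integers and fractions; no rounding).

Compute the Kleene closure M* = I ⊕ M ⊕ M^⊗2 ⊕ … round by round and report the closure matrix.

D(0):
  [∞, -∞, 51, 90, 6, -∞]
  [-∞, ∞, 24, 49, 91, 90]
  [86, -∞, ∞, 23, -∞, 89]
  [-∞, 18, 33, ∞, -∞, 69]
  [27, 13, 10, 8, ∞, -∞]
  [24, 29, 85, 63, 70, ∞]
D(1):
  [∞, -∞, 51, 90, 6, -∞]
  [-∞, ∞, 24, 49, 91, 90]
  [86, -∞, ∞, 86, 6, 89]
  [-∞, 18, 33, ∞, -∞, 69]
  [27, 13, 27, 27, ∞, -∞]
  [24, 29, 85, 63, 70, ∞]
D(2):
  [∞, -∞, 51, 90, 6, -∞]
  [-∞, ∞, 24, 49, 91, 90]
  [86, -∞, ∞, 86, 6, 89]
  [-∞, 18, 33, ∞, 18, 69]
  [27, 13, 27, 27, ∞, 13]
  [24, 29, 85, 63, 70, ∞]
D(3):
  [∞, -∞, 51, 90, 6, 51]
  [24, ∞, 24, 49, 91, 90]
  [86, -∞, ∞, 86, 6, 89]
  [33, 18, 33, ∞, 18, 69]
  [27, 13, 27, 27, ∞, 27]
  [85, 29, 85, 85, 70, ∞]
D(4):
  [∞, 18, 51, 90, 18, 69]
  [33, ∞, 33, 49, 91, 90]
  [86, 18, ∞, 86, 18, 89]
  [33, 18, 33, ∞, 18, 69]
  [27, 18, 27, 27, ∞, 27]
  [85, 29, 85, 85, 70, ∞]
D(5):
  [∞, 18, 51, 90, 18, 69]
  [33, ∞, 33, 49, 91, 90]
  [86, 18, ∞, 86, 18, 89]
  [33, 18, 33, ∞, 18, 69]
  [27, 18, 27, 27, ∞, 27]
  [85, 29, 85, 85, 70, ∞]
D(6):
  [∞, 29, 69, 90, 69, 69]
  [85, ∞, 85, 85, 91, 90]
  [86, 29, ∞, 86, 70, 89]
  [69, 29, 69, ∞, 69, 69]
  [27, 27, 27, 27, ∞, 27]
  [85, 29, 85, 85, 70, ∞]
Answer: M* = [[∞, 29, 69, 90, 69, 69], [85, ∞, 85, 85, 91, 90], [86, 29, ∞, 86, 70, 89], [69, 29, 69, ∞, 69, 69], [27, 27, 27, 27, ∞, 27], [85, 29, 85, 85, 70, ∞]]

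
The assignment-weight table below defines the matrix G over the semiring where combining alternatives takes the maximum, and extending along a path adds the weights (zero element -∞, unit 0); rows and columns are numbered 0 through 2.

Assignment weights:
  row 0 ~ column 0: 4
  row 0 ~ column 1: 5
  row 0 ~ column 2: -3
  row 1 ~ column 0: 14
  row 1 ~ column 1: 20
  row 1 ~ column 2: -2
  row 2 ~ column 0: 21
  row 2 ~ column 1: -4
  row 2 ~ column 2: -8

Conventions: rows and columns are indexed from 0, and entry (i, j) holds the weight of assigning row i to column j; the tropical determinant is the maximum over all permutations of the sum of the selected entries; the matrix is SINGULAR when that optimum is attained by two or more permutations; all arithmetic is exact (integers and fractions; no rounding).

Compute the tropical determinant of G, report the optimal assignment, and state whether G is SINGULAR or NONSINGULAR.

σ = (0, 1, 2): 4 + 20 + (-8) = 16
σ = (0, 2, 1): 4 + (-2) + (-4) = -2
σ = (1, 0, 2): 5 + 14 + (-8) = 11
σ = (1, 2, 0): 5 + (-2) + 21 = 24
σ = (2, 0, 1): (-3) + 14 + (-4) = 7
σ = (2, 1, 0): (-3) + 20 + 21 = 38
Optimal value attained by: σ = (2, 1, 0).
Answer: det⊕(G) = 38; verdict: NONSINGULAR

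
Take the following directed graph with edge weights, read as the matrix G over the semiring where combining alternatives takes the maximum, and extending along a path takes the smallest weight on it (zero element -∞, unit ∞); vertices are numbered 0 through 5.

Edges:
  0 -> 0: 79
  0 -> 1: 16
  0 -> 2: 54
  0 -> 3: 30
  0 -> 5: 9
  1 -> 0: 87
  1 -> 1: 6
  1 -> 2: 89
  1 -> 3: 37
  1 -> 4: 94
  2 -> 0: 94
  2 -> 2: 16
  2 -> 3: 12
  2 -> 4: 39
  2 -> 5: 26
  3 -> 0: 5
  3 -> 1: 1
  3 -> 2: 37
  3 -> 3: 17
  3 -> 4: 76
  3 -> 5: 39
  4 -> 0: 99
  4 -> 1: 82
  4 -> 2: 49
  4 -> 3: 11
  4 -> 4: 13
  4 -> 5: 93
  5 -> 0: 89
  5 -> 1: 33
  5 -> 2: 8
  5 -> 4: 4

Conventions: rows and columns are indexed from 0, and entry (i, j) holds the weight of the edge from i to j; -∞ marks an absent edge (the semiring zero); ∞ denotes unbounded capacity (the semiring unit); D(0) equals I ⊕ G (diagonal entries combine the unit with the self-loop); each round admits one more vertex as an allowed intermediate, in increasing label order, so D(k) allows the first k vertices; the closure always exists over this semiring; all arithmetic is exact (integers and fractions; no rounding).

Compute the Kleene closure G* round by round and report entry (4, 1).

D(0):
  [∞, 16, 54, 30, -∞, 9]
  [87, ∞, 89, 37, 94, -∞]
  [94, -∞, ∞, 12, 39, 26]
  [5, 1, 37, ∞, 76, 39]
  [99, 82, 49, 11, ∞, 93]
  [89, 33, 8, -∞, 4, ∞]
D(1):
  [∞, 16, 54, 30, -∞, 9]
  [87, ∞, 89, 37, 94, 9]
  [94, 16, ∞, 30, 39, 26]
  [5, 5, 37, ∞, 76, 39]
  [99, 82, 54, 30, ∞, 93]
  [89, 33, 54, 30, 4, ∞]
D(2):
  [∞, 16, 54, 30, 16, 9]
  [87, ∞, 89, 37, 94, 9]
  [94, 16, ∞, 30, 39, 26]
  [5, 5, 37, ∞, 76, 39]
  [99, 82, 82, 37, ∞, 93]
  [89, 33, 54, 33, 33, ∞]
D(3):
  [∞, 16, 54, 30, 39, 26]
  [89, ∞, 89, 37, 94, 26]
  [94, 16, ∞, 30, 39, 26]
  [37, 16, 37, ∞, 76, 39]
  [99, 82, 82, 37, ∞, 93]
  [89, 33, 54, 33, 39, ∞]
D(4):
  [∞, 16, 54, 30, 39, 30]
  [89, ∞, 89, 37, 94, 37]
  [94, 16, ∞, 30, 39, 30]
  [37, 16, 37, ∞, 76, 39]
  [99, 82, 82, 37, ∞, 93]
  [89, 33, 54, 33, 39, ∞]
D(5):
  [∞, 39, 54, 37, 39, 39]
  [94, ∞, 89, 37, 94, 93]
  [94, 39, ∞, 37, 39, 39]
  [76, 76, 76, ∞, 76, 76]
  [99, 82, 82, 37, ∞, 93]
  [89, 39, 54, 37, 39, ∞]
D(6):
  [∞, 39, 54, 37, 39, 39]
  [94, ∞, 89, 37, 94, 93]
  [94, 39, ∞, 37, 39, 39]
  [76, 76, 76, ∞, 76, 76]
  [99, 82, 82, 37, ∞, 93]
  [89, 39, 54, 37, 39, ∞]
Answer: G*[4][1] = 82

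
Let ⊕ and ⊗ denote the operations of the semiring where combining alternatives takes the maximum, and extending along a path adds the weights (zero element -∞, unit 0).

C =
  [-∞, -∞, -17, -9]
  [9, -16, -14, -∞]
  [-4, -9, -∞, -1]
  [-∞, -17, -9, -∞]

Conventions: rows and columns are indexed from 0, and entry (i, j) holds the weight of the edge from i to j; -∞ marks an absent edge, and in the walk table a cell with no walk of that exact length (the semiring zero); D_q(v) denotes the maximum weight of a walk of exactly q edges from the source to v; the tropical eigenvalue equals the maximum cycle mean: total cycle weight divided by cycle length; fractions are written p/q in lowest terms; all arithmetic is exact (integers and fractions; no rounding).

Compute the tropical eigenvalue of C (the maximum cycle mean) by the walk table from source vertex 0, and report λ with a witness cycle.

q=0: [0, -∞, -∞, -∞]
q=1: [-∞, -∞, -17, -9]
q=2: [-21, -26, -18, -18]
q=3: [-17, -27, -27, -19]
q=4: [-18, -36, -28, -26]
Optimal cycle mean attained by: cycle 0->3->2->1->0, total (-9) + (-9) + (-9) + 9, length 4.
Answer: λ = -9/2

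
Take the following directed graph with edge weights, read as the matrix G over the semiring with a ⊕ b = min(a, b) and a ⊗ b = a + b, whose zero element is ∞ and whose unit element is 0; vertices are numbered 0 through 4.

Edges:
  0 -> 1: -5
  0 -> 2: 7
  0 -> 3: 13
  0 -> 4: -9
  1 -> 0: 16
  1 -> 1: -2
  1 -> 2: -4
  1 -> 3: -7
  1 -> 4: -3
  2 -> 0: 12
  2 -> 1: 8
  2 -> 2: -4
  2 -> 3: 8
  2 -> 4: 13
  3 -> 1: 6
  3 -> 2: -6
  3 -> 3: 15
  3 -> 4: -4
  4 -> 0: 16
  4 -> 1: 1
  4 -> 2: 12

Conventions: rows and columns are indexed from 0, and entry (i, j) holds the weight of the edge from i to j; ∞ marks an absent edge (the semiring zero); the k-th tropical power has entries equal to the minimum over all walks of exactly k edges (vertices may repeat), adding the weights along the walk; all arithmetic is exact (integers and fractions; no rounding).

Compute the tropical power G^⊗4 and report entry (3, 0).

G^⊗2:
  [7, -8, -9, -12, -8]
  [8, -4, -13, -9, -11]
  [8, 4, -8, 1, 3]
  [6, -3, -10, -1, 3]
  [17, -1, -3, -6, -2]
G^⊗3:
  [3, -10, -18, -15, -16]
  [-1, -10, -17, -11, -13]
  [4, 0, -12, -3, -3]
  [2, -5, -14, -10, -6]
  [9, -3, -12, -8, -10]
G^⊗4:
  [-6, -15, -22, -17, -19]
  [-5, -12, -21, -17, -15]
  [0, -4, -16, -7, -7]
  [-2, -7, -18, -12, -14]
  [0, -9, -16, -10, -12]
Key observation: the optimum is the walk 3->2->2->2->0, with weight (-6) + (-4) + (-4) + 12 = -2.
Optimal value attained by: walk 3->2->2->2->0.
Answer: (G^⊗4)[3][0] = -2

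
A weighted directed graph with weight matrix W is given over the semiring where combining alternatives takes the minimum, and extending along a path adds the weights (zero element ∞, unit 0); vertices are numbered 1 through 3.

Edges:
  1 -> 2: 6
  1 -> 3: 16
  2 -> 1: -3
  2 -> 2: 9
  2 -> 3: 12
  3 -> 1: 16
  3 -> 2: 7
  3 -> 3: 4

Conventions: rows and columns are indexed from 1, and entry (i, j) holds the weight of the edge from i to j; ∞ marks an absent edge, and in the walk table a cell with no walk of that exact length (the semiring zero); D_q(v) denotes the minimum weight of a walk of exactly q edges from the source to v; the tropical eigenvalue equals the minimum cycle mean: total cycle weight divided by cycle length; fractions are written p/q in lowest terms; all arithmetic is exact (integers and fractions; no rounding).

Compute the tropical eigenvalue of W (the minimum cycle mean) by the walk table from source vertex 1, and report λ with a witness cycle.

q=0: [0, ∞, ∞]
q=1: [∞, 6, 16]
q=2: [3, 15, 18]
q=3: [12, 9, 19]
Optimal cycle mean attained by: cycle 1->2->1, total 6 + (-3), length 2.
Answer: λ = 3/2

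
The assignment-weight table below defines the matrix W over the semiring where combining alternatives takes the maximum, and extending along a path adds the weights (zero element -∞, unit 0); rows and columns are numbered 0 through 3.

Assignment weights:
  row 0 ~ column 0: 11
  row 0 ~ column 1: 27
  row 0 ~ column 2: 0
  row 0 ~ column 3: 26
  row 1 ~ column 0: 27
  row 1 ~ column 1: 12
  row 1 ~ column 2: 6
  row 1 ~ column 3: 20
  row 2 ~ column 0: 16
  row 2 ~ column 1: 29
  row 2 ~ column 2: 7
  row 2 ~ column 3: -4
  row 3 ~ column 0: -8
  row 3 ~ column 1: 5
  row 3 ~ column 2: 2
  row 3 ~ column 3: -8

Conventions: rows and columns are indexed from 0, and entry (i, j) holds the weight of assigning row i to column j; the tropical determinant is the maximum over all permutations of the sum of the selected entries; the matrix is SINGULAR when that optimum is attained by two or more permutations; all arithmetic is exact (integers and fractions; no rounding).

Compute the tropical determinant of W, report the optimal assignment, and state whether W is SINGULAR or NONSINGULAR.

σ = (0, 1, 2, 3): 11 + 12 + 7 + (-8) = 22
σ = (0, 1, 3, 2): 11 + 12 + (-4) + 2 = 21
σ = (0, 2, 1, 3): 11 + 6 + 29 + (-8) = 38
σ = (0, 2, 3, 1): 11 + 6 + (-4) + 5 = 18
σ = (0, 3, 1, 2): 11 + 20 + 29 + 2 = 62
σ = (0, 3, 2, 1): 11 + 20 + 7 + 5 = 43
σ = (1, 0, 2, 3): 27 + 27 + 7 + (-8) = 53
σ = (1, 0, 3, 2): 27 + 27 + (-4) + 2 = 52
σ = (1, 2, 0, 3): 27 + 6 + 16 + (-8) = 41
σ = (1, 2, 3, 0): 27 + 6 + (-4) + (-8) = 21
σ = (1, 3, 0, 2): 27 + 20 + 16 + 2 = 65
σ = (1, 3, 2, 0): 27 + 20 + 7 + (-8) = 46
σ = (2, 0, 1, 3): 0 + 27 + 29 + (-8) = 48
σ = (2, 0, 3, 1): 0 + 27 + (-4) + 5 = 28
σ = (2, 1, 0, 3): 0 + 12 + 16 + (-8) = 20
σ = (2, 1, 3, 0): 0 + 12 + (-4) + (-8) = 0
σ = (2, 3, 0, 1): 0 + 20 + 16 + 5 = 41
σ = (2, 3, 1, 0): 0 + 20 + 29 + (-8) = 41
σ = (3, 0, 1, 2): 26 + 27 + 29 + 2 = 84
σ = (3, 0, 2, 1): 26 + 27 + 7 + 5 = 65
σ = (3, 1, 0, 2): 26 + 12 + 16 + 2 = 56
σ = (3, 1, 2, 0): 26 + 12 + 7 + (-8) = 37
σ = (3, 2, 0, 1): 26 + 6 + 16 + 5 = 53
σ = (3, 2, 1, 0): 26 + 6 + 29 + (-8) = 53
Optimal value attained by: σ = (3, 0, 1, 2).
Answer: det⊕(W) = 84; verdict: NONSINGULAR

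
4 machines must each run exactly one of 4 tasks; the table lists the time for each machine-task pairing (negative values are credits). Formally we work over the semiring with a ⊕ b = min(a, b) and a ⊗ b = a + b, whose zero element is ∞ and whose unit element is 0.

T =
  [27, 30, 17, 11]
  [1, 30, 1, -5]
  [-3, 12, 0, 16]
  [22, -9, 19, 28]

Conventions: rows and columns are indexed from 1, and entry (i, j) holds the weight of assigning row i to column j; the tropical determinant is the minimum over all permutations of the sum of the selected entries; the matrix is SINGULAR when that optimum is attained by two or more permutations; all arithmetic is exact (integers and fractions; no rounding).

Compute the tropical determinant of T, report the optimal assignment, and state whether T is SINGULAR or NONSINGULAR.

σ = (1, 2, 3, 4): 27 + 30 + 0 + 28 = 85
σ = (1, 2, 4, 3): 27 + 30 + 16 + 19 = 92
σ = (1, 3, 2, 4): 27 + 1 + 12 + 28 = 68
σ = (1, 3, 4, 2): 27 + 1 + 16 + (-9) = 35
σ = (1, 4, 2, 3): 27 + (-5) + 12 + 19 = 53
σ = (1, 4, 3, 2): 27 + (-5) + 0 + (-9) = 13
σ = (2, 1, 3, 4): 30 + 1 + 0 + 28 = 59
σ = (2, 1, 4, 3): 30 + 1 + 16 + 19 = 66
σ = (2, 3, 1, 4): 30 + 1 + (-3) + 28 = 56
σ = (2, 3, 4, 1): 30 + 1 + 16 + 22 = 69
σ = (2, 4, 1, 3): 30 + (-5) + (-3) + 19 = 41
σ = (2, 4, 3, 1): 30 + (-5) + 0 + 22 = 47
σ = (3, 1, 2, 4): 17 + 1 + 12 + 28 = 58
σ = (3, 1, 4, 2): 17 + 1 + 16 + (-9) = 25
σ = (3, 2, 1, 4): 17 + 30 + (-3) + 28 = 72
σ = (3, 2, 4, 1): 17 + 30 + 16 + 22 = 85
σ = (3, 4, 1, 2): 17 + (-5) + (-3) + (-9) = 0
σ = (3, 4, 2, 1): 17 + (-5) + 12 + 22 = 46
σ = (4, 1, 2, 3): 11 + 1 + 12 + 19 = 43
σ = (4, 1, 3, 2): 11 + 1 + 0 + (-9) = 3
σ = (4, 2, 1, 3): 11 + 30 + (-3) + 19 = 57
σ = (4, 2, 3, 1): 11 + 30 + 0 + 22 = 63
σ = (4, 3, 1, 2): 11 + 1 + (-3) + (-9) = 0
σ = (4, 3, 2, 1): 11 + 1 + 12 + 22 = 46
Optimal value attained by: σ = (3, 4, 1, 2).
Answer: det⊕(T) = 0; verdict: SINGULAR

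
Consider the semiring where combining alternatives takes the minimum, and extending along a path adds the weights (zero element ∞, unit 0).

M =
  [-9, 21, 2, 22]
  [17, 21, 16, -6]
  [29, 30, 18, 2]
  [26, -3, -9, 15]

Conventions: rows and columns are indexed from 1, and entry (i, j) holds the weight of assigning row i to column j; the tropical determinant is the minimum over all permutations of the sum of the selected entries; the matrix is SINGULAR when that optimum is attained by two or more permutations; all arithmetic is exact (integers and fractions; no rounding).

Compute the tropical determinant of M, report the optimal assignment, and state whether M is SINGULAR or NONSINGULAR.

σ = (1, 2, 3, 4): (-9) + 21 + 18 + 15 = 45
σ = (1, 2, 4, 3): (-9) + 21 + 2 + (-9) = 5
σ = (1, 3, 2, 4): (-9) + 16 + 30 + 15 = 52
σ = (1, 3, 4, 2): (-9) + 16 + 2 + (-3) = 6
σ = (1, 4, 2, 3): (-9) + (-6) + 30 + (-9) = 6
σ = (1, 4, 3, 2): (-9) + (-6) + 18 + (-3) = 0
σ = (2, 1, 3, 4): 21 + 17 + 18 + 15 = 71
σ = (2, 1, 4, 3): 21 + 17 + 2 + (-9) = 31
σ = (2, 3, 1, 4): 21 + 16 + 29 + 15 = 81
σ = (2, 3, 4, 1): 21 + 16 + 2 + 26 = 65
σ = (2, 4, 1, 3): 21 + (-6) + 29 + (-9) = 35
σ = (2, 4, 3, 1): 21 + (-6) + 18 + 26 = 59
σ = (3, 1, 2, 4): 2 + 17 + 30 + 15 = 64
σ = (3, 1, 4, 2): 2 + 17 + 2 + (-3) = 18
σ = (3, 2, 1, 4): 2 + 21 + 29 + 15 = 67
σ = (3, 2, 4, 1): 2 + 21 + 2 + 26 = 51
σ = (3, 4, 1, 2): 2 + (-6) + 29 + (-3) = 22
σ = (3, 4, 2, 1): 2 + (-6) + 30 + 26 = 52
σ = (4, 1, 2, 3): 22 + 17 + 30 + (-9) = 60
σ = (4, 1, 3, 2): 22 + 17 + 18 + (-3) = 54
σ = (4, 2, 1, 3): 22 + 21 + 29 + (-9) = 63
σ = (4, 2, 3, 1): 22 + 21 + 18 + 26 = 87
σ = (4, 3, 1, 2): 22 + 16 + 29 + (-3) = 64
σ = (4, 3, 2, 1): 22 + 16 + 30 + 26 = 94
Optimal value attained by: σ = (1, 4, 3, 2).
Answer: det⊕(M) = 0; verdict: NONSINGULAR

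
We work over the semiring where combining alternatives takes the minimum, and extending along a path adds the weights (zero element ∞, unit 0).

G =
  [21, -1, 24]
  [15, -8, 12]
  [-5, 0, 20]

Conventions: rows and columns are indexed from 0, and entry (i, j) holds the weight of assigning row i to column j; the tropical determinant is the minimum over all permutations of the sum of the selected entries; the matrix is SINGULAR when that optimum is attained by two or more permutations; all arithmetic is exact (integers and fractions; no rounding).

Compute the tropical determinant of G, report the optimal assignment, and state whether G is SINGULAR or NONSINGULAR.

σ = (0, 1, 2): 21 + (-8) + 20 = 33
σ = (0, 2, 1): 21 + 12 + 0 = 33
σ = (1, 0, 2): (-1) + 15 + 20 = 34
σ = (1, 2, 0): (-1) + 12 + (-5) = 6
σ = (2, 0, 1): 24 + 15 + 0 = 39
σ = (2, 1, 0): 24 + (-8) + (-5) = 11
Optimal value attained by: σ = (1, 2, 0).
Answer: det⊕(G) = 6; verdict: NONSINGULAR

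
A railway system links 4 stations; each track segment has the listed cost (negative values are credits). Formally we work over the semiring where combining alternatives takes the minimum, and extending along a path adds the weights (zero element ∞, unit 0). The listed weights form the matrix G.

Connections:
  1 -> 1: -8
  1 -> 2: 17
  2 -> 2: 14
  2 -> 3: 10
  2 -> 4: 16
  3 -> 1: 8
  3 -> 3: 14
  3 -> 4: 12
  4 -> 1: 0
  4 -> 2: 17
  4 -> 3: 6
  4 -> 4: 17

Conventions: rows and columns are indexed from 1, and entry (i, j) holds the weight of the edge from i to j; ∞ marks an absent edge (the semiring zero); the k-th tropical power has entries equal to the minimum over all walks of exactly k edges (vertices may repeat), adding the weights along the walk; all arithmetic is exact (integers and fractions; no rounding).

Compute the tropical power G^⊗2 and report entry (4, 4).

G^⊗2:
  [-16, 9, 27, 33]
  [16, 28, 22, 22]
  [0, 25, 18, 26]
  [-8, 17, 20, 18]
Key observation: the optimum is the walk 4->3->4, with weight 6 + 12 = 18.
Optimal value attained by: walk 4->3->4.
Answer: (G^⊗2)[4][4] = 18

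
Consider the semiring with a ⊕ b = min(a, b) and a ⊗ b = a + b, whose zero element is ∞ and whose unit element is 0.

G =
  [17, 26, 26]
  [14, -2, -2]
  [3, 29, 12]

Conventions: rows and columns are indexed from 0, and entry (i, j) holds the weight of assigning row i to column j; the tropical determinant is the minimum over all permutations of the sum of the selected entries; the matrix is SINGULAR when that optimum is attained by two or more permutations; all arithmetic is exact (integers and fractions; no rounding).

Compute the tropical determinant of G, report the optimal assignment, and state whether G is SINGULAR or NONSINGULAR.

σ = (0, 1, 2): 17 + (-2) + 12 = 27
σ = (0, 2, 1): 17 + (-2) + 29 = 44
σ = (1, 0, 2): 26 + 14 + 12 = 52
σ = (1, 2, 0): 26 + (-2) + 3 = 27
σ = (2, 0, 1): 26 + 14 + 29 = 69
σ = (2, 1, 0): 26 + (-2) + 3 = 27
Optimal value attained by: σ = (0, 1, 2).
Answer: det⊕(G) = 27; verdict: SINGULAR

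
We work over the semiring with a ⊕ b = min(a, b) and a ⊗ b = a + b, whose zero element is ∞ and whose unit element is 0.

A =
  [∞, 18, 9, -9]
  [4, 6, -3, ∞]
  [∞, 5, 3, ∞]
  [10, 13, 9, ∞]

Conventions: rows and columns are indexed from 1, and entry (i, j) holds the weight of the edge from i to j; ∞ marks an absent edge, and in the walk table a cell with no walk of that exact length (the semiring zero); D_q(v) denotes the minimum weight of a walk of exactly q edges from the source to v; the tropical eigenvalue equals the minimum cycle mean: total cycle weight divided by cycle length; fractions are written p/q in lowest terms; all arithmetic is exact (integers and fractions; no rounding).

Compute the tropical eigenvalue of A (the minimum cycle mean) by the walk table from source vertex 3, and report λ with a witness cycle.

q=0: [∞, ∞, 0, ∞]
q=1: [∞, 5, 3, ∞]
q=2: [9, 8, 2, ∞]
q=3: [12, 7, 5, 0]
q=4: [10, 10, 4, 3]
Optimal cycle mean attained by: cycle 1->4->1, total (-9) + 10, length 2.
Answer: λ = 1/2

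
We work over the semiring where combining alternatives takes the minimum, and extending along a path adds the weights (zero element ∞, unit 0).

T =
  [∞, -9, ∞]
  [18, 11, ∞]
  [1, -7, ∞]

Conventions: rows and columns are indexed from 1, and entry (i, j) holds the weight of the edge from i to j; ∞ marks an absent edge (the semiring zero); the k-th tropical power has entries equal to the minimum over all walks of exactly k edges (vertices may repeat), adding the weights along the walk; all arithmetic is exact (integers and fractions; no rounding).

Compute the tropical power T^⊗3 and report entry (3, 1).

T^⊗2:
  [9, 2, ∞]
  [29, 9, ∞]
  [11, -8, ∞]
T^⊗3:
  [20, 0, ∞]
  [27, 20, ∞]
  [10, 2, ∞]
Key observation: the optimum is the walk 3->1->2->1, with weight 1 + (-9) + 18 = 10.
Optimal value attained by: walk 3->1->2->1.
Answer: (T^⊗3)[3][1] = 10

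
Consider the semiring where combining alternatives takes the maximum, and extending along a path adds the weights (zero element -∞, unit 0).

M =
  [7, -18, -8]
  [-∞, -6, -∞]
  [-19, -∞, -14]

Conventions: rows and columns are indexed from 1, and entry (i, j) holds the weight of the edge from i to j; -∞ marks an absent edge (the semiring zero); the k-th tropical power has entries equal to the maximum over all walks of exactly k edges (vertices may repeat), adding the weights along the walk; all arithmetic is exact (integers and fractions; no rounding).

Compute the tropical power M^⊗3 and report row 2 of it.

M^⊗2:
  [14, -11, -1]
  [-∞, -12, -∞]
  [-12, -37, -27]
M^⊗3:
  [21, -4, 6]
  [-∞, -18, -∞]
  [-5, -30, -20]
Answer: row 2 of M^⊗3 = [-∞, -18, -∞]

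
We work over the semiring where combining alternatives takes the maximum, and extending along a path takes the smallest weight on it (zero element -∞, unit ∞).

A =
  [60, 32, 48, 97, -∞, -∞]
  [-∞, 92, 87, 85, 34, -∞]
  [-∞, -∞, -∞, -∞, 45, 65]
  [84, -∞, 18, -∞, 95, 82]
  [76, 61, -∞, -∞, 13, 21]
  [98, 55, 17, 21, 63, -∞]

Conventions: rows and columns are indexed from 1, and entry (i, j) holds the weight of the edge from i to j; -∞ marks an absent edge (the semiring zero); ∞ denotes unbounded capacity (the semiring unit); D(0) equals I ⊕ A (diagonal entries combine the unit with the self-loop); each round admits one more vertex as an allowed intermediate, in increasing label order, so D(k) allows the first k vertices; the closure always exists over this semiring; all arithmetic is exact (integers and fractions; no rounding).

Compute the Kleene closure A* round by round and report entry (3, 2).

D(0):
  [∞, 32, 48, 97, -∞, -∞]
  [-∞, ∞, 87, 85, 34, -∞]
  [-∞, -∞, ∞, -∞, 45, 65]
  [84, -∞, 18, ∞, 95, 82]
  [76, 61, -∞, -∞, ∞, 21]
  [98, 55, 17, 21, 63, ∞]
D(1):
  [∞, 32, 48, 97, -∞, -∞]
  [-∞, ∞, 87, 85, 34, -∞]
  [-∞, -∞, ∞, -∞, 45, 65]
  [84, 32, 48, ∞, 95, 82]
  [76, 61, 48, 76, ∞, 21]
  [98, 55, 48, 97, 63, ∞]
D(2):
  [∞, 32, 48, 97, 32, -∞]
  [-∞, ∞, 87, 85, 34, -∞]
  [-∞, -∞, ∞, -∞, 45, 65]
  [84, 32, 48, ∞, 95, 82]
  [76, 61, 61, 76, ∞, 21]
  [98, 55, 55, 97, 63, ∞]
D(3):
  [∞, 32, 48, 97, 45, 48]
  [-∞, ∞, 87, 85, 45, 65]
  [-∞, -∞, ∞, -∞, 45, 65]
  [84, 32, 48, ∞, 95, 82]
  [76, 61, 61, 76, ∞, 61]
  [98, 55, 55, 97, 63, ∞]
D(4):
  [∞, 32, 48, 97, 95, 82]
  [84, ∞, 87, 85, 85, 82]
  [-∞, -∞, ∞, -∞, 45, 65]
  [84, 32, 48, ∞, 95, 82]
  [76, 61, 61, 76, ∞, 76]
  [98, 55, 55, 97, 95, ∞]
D(5):
  [∞, 61, 61, 97, 95, 82]
  [84, ∞, 87, 85, 85, 82]
  [45, 45, ∞, 45, 45, 65]
  [84, 61, 61, ∞, 95, 82]
  [76, 61, 61, 76, ∞, 76]
  [98, 61, 61, 97, 95, ∞]
D(6):
  [∞, 61, 61, 97, 95, 82]
  [84, ∞, 87, 85, 85, 82]
  [65, 61, ∞, 65, 65, 65]
  [84, 61, 61, ∞, 95, 82]
  [76, 61, 61, 76, ∞, 76]
  [98, 61, 61, 97, 95, ∞]
Answer: A*[3][2] = 61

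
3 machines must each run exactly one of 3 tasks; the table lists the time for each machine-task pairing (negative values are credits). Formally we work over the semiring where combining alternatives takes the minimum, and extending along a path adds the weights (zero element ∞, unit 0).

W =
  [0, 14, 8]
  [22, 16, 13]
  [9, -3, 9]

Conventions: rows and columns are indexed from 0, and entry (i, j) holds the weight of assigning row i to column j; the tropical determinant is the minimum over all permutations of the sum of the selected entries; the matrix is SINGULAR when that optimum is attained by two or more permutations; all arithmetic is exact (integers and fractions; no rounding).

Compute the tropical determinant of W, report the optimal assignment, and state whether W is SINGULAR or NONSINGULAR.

σ = (0, 1, 2): 0 + 16 + 9 = 25
σ = (0, 2, 1): 0 + 13 + (-3) = 10
σ = (1, 0, 2): 14 + 22 + 9 = 45
σ = (1, 2, 0): 14 + 13 + 9 = 36
σ = (2, 0, 1): 8 + 22 + (-3) = 27
σ = (2, 1, 0): 8 + 16 + 9 = 33
Optimal value attained by: σ = (0, 2, 1).
Answer: det⊕(W) = 10; verdict: NONSINGULAR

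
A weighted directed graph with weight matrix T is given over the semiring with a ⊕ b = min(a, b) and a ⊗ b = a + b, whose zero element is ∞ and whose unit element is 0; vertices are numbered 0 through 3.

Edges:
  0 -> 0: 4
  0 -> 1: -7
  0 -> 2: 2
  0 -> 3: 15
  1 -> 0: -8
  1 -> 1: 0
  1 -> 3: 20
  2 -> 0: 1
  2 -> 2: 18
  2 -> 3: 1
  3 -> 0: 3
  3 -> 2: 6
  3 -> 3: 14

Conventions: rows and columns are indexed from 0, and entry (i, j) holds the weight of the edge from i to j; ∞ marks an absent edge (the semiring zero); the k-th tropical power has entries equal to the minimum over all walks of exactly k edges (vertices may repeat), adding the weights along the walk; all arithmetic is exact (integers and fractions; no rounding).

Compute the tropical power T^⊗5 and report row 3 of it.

T^⊗2:
  [-15, -7, 6, 3]
  [-8, -15, -6, 7]
  [4, -6, 3, 15]
  [7, -4, 5, 7]
T^⊗3:
  [-15, -22, -13, 0]
  [-23, -15, -6, -5]
  [-14, -6, 6, 4]
  [-12, -4, 9, 6]
T^⊗4:
  [-30, -22, -13, -12]
  [-23, -30, -21, -8]
  [-14, -21, -12, 1]
  [-12, -19, -10, 3]
T^⊗5:
  [-30, -37, -28, -15]
  [-38, -30, -21, -20]
  [-29, -21, -12, -11]
  [-27, -19, -10, -9]
Answer: row 3 of T^⊗5 = [-27, -19, -10, -9]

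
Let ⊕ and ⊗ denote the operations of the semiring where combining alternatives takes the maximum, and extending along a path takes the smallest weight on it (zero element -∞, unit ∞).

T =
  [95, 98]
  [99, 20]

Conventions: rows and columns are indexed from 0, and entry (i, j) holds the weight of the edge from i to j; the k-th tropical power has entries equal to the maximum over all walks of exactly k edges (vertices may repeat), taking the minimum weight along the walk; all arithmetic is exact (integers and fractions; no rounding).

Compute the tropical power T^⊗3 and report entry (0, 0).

T^⊗2:
  [98, 95]
  [95, 98]
T^⊗3:
  [95, 98]
  [98, 95]
Key observation: the optimum is the walk 0->0->1->0, with weight 95 min 98 min 99 = 95.
Optimal value attained by: walk 0->0->1->0.
Answer: (T^⊗3)[0][0] = 95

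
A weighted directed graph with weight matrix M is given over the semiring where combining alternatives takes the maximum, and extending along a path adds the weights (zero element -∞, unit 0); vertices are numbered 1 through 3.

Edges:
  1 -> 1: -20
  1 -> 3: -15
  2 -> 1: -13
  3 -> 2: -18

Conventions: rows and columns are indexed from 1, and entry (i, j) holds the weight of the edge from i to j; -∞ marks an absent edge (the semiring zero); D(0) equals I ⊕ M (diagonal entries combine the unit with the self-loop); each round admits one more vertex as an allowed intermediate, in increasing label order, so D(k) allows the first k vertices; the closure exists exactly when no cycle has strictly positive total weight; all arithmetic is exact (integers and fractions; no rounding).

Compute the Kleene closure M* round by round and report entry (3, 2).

D(0):
  [0, -∞, -15]
  [-13, 0, -∞]
  [-∞, -18, 0]
D(1):
  [0, -∞, -15]
  [-13, 0, -28]
  [-∞, -18, 0]
D(2):
  [0, -∞, -15]
  [-13, 0, -28]
  [-31, -18, 0]
D(3):
  [0, -33, -15]
  [-13, 0, -28]
  [-31, -18, 0]
Answer: M*[3][2] = -18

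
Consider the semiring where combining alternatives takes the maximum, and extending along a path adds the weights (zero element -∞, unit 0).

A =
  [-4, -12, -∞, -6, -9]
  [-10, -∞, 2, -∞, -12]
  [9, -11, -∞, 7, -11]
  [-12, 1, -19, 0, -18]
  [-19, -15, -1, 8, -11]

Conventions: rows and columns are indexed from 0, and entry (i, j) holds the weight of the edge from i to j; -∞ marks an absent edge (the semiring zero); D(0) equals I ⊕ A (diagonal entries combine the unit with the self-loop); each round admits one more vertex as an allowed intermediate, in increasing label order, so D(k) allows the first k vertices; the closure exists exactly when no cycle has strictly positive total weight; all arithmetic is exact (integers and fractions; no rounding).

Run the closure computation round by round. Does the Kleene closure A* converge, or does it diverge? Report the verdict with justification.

D(0):
  [0, -12, -∞, -6, -9]
  [-10, 0, 2, -∞, -12]
  [9, -11, 0, 7, -11]
  [-12, 1, -19, 0, -18]
  [-19, -15, -1, 8, 0]
D(1):
  [0, -12, -∞, -6, -9]
  [-10, 0, 2, -16, -12]
  [9, -3, 0, 7, 0]
  [-12, 1, -19, 0, -18]
  [-19, -15, -1, 8, 0]
D(2):
  [0, -12, -10, -6, -9]
  [-10, 0, 2, -16, -12]
  [9, -3, 0, 7, 0]
  [-9, 1, 3, 0, -11]
  [-19, -15, -1, 8, 0]
Detection: at round 3, diagonal entry (3, 3) turns strictly positive.
Key observation: the cycle 3->1->2->0->3 has total weight 1 + 2 + 9 + (-6), which is strictly positive.
Answer: DIVERGES — positive cycle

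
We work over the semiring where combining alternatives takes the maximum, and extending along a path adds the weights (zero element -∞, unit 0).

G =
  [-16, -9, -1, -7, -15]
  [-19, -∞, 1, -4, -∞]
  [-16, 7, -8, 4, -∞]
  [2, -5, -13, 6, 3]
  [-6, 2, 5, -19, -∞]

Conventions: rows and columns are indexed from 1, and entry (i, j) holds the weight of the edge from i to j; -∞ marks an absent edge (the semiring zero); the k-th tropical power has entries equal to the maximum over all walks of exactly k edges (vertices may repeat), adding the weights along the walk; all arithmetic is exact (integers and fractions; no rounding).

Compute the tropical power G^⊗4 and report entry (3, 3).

G^⊗2:
  [-5, 6, -8, 3, -4]
  [-2, 8, -7, 5, -1]
  [6, -1, 8, 10, 7]
  [8, 5, 8, 12, 9]
  [-11, 12, 3, 9, -16]
G^⊗3:
  [5, -1, 7, 9, 6]
  [7, 1, 9, 11, 8]
  [12, 15, 12, 16, 13]
  [14, 15, 14, 18, 15]
  [11, 10, 13, 15, 12]
G^⊗4:
  [11, 14, 11, 15, 12]
  [13, 16, 13, 17, 14]
  [18, 19, 18, 22, 19]
  [20, 21, 20, 24, 21]
  [17, 20, 17, 21, 18]
Key observation: the optimum is the walk 3->4->4->5->3, with weight 4 + 6 + 3 + 5 = 18.
Optimal value attained by: walk 3->4->4->5->3.
Answer: (G^⊗4)[3][3] = 18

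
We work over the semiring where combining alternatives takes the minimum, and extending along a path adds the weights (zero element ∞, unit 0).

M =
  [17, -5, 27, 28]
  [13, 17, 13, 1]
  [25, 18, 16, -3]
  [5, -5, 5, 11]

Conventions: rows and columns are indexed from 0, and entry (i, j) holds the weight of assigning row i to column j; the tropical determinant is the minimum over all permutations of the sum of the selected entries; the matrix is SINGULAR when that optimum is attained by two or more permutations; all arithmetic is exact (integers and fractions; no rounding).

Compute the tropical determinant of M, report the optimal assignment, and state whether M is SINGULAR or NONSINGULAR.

σ = (0, 1, 2, 3): 17 + 17 + 16 + 11 = 61
σ = (0, 1, 3, 2): 17 + 17 + (-3) + 5 = 36
σ = (0, 2, 1, 3): 17 + 13 + 18 + 11 = 59
σ = (0, 2, 3, 1): 17 + 13 + (-3) + (-5) = 22
σ = (0, 3, 1, 2): 17 + 1 + 18 + 5 = 41
σ = (0, 3, 2, 1): 17 + 1 + 16 + (-5) = 29
σ = (1, 0, 2, 3): (-5) + 13 + 16 + 11 = 35
σ = (1, 0, 3, 2): (-5) + 13 + (-3) + 5 = 10
σ = (1, 2, 0, 3): (-5) + 13 + 25 + 11 = 44
σ = (1, 2, 3, 0): (-5) + 13 + (-3) + 5 = 10
σ = (1, 3, 0, 2): (-5) + 1 + 25 + 5 = 26
σ = (1, 3, 2, 0): (-5) + 1 + 16 + 5 = 17
σ = (2, 0, 1, 3): 27 + 13 + 18 + 11 = 69
σ = (2, 0, 3, 1): 27 + 13 + (-3) + (-5) = 32
σ = (2, 1, 0, 3): 27 + 17 + 25 + 11 = 80
σ = (2, 1, 3, 0): 27 + 17 + (-3) + 5 = 46
σ = (2, 3, 0, 1): 27 + 1 + 25 + (-5) = 48
σ = (2, 3, 1, 0): 27 + 1 + 18 + 5 = 51
σ = (3, 0, 1, 2): 28 + 13 + 18 + 5 = 64
σ = (3, 0, 2, 1): 28 + 13 + 16 + (-5) = 52
σ = (3, 1, 0, 2): 28 + 17 + 25 + 5 = 75
σ = (3, 1, 2, 0): 28 + 17 + 16 + 5 = 66
σ = (3, 2, 0, 1): 28 + 13 + 25 + (-5) = 61
σ = (3, 2, 1, 0): 28 + 13 + 18 + 5 = 64
Optimal value attained by: σ = (1, 0, 3, 2).
Answer: det⊕(M) = 10; verdict: SINGULAR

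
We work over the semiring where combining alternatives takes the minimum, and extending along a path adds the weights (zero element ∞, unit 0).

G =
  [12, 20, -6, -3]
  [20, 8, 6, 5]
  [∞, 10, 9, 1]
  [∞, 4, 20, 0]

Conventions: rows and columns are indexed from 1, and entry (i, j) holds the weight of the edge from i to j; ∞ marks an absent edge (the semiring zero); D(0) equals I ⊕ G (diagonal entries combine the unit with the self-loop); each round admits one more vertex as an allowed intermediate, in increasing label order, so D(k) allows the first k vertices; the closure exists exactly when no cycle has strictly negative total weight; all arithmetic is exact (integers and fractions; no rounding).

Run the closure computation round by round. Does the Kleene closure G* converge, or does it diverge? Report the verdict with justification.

D(0):
  [0, 20, -6, -3]
  [20, 0, 6, 5]
  [∞, 10, 0, 1]
  [∞, 4, 20, 0]
D(1):
  [0, 20, -6, -3]
  [20, 0, 6, 5]
  [∞, 10, 0, 1]
  [∞, 4, 20, 0]
D(2):
  [0, 20, -6, -3]
  [20, 0, 6, 5]
  [30, 10, 0, 1]
  [24, 4, 10, 0]
D(3):
  [0, 4, -6, -5]
  [20, 0, 6, 5]
  [30, 10, 0, 1]
  [24, 4, 10, 0]
D(4):
  [0, -1, -6, -5]
  [20, 0, 6, 5]
  [25, 5, 0, 1]
  [24, 4, 10, 0]
Key observation: every diagonal entry stays at the unit through all rounds, so no improving cycle exists.
Answer: CONVERGES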